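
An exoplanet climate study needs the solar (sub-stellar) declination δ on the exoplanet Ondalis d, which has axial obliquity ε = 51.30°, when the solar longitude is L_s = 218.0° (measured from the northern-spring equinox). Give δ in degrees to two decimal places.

sin δ = sin ε · sin L_s = sin 51.30° × sin 218.0° = -0.480481.
δ = arcsin(-0.480481) = -28.72°.

δ = -28.72°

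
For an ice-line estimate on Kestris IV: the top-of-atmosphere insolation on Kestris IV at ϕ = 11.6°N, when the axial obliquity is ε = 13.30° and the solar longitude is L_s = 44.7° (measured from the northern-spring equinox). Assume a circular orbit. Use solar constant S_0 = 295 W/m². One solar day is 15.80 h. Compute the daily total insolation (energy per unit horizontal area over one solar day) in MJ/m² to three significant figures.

Solar declination: sin δ = sin ε · sin L_s = sin 13.30° × sin 44.7° = 0.16182, so δ = +9.312°.
cos h₀ = −tan(+11.6°) tan(+9.312°) = -0.0337, h₀ = 1.6045 rad.
Bracket: h₀ sin ϕ sin δ + cos ϕ cos δ sin h₀ = 1.6045×0.20108×0.16182 + 0.97958×0.98682×0.99943 = 0.052208 + 0.966118 = 1.018326.
Q̄ = (S_0/π) × [bracket] = (295/π) × 1.018326 = 95.622 W/m².
Daily total = Q̄ × 15.80 h × 3600 s/h = 95.622 × 15.80 × 3600 / 10⁶ = 5.439 MJ/m².

5.44 MJ/m²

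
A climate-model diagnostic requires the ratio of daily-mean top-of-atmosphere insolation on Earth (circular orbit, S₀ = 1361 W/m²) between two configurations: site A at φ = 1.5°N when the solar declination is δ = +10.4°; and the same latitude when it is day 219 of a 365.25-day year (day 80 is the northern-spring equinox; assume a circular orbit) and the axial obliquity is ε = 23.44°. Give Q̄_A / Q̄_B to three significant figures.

Q̄_A / Q̄_B ≈ 1.02

— Configuration A (φ=+1.5°):
cos H₀ = −tan(+1.5°) tan(+10.400°) = -0.0048, H₀ = 1.5756 rad.
Bracket: H₀ sin φ sin δ + cos φ cos δ sin H₀ = 1.5756×0.02618×0.18052 + 0.99966×0.98357×0.99999 = 0.007446 + 0.983226 = 0.990672.
Q̄ = (S₀/π) × [bracket] = (1361/π) × 0.990672 = 429.18 W/m².
— Configuration B (φ=+1.5°):
Solar longitude: λ_s = 360° × (219 − 80)/365.25 = 137.002°.
sin δ = sin 23.44° × sin 137.002° = 0.27128, so δ = +15.740°.
cos H₀ = −tan(+1.5°) tan(+15.740°) = -0.0074, H₀ = 1.5782 rad.
Bracket: H₀ sin φ sin δ + cos φ cos δ sin H₀ = 1.5782×0.02618×0.27128 + 0.99966×0.96250×0.99997 = 0.011209 + 0.962144 = 0.973353.
Q̄ = (S₀/π) × [bracket] = (1361/π) × 0.973353 = 421.68 W/m².
Ratio Q̄_A / Q̄_B = 429.18 / 421.68 = 1.018.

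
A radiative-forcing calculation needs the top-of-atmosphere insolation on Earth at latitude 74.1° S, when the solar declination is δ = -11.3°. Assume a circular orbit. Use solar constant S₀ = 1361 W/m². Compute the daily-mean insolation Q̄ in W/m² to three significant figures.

Q̄ ≈ 275 W/m²

cos H₀ = −tan(-74.1°) tan(-11.300°) = -0.7015, H₀ = 2.3483 rad.
Bracket: H₀ sin φ sin δ + cos φ cos δ sin H₀ = 2.3483×-0.96174×-0.19595 + 0.27396×0.98061×0.71270 = 0.442544 + 0.191465 = 0.634009.
Q̄ = (S₀/π) × [bracket] = (1361/π) × 0.634009 = 274.7 W/m².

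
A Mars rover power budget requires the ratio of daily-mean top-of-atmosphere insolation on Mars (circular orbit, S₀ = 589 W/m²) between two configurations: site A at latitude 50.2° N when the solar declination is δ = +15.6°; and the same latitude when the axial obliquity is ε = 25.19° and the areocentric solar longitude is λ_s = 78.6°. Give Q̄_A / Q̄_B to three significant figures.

— Configuration A (φ=+50.2°):
cos H₀ = −tan(+50.2°) tan(+15.600°) = -0.3351, H₀ = 1.9125 rad.
Bracket: H₀ sin φ sin δ + cos φ cos δ sin H₀ = 1.9125×0.76828×0.26892 + 0.64011×0.96316×0.94218 = 0.395134 + 0.580881 = 0.976015.
Q̄ = (S₀/π) × [bracket] = (589/π) × 0.976015 = 182.99 W/m².
— Configuration B (φ=+50.2°):
sin δ = sin 25.19° × sin 78.6° = 0.41722, so δ = +24.659°.
cos H₀ = −tan(+50.2°) tan(+24.659°) = -0.5510, H₀ = 2.1544 rad.
Bracket: H₀ sin φ sin δ + cos φ cos δ sin H₀ = 2.1544×0.76828×0.41722 + 0.64011×0.90880×0.83449 = 0.690575 + 0.485450 = 1.176025.
Q̄ = (S₀/π) × [bracket] = (589/π) × 1.176025 = 220.49 W/m².
Ratio Q̄_A / Q̄_B = 182.99 / 220.49 = 0.8299.

Q̄_A / Q̄_B ≈ 0.830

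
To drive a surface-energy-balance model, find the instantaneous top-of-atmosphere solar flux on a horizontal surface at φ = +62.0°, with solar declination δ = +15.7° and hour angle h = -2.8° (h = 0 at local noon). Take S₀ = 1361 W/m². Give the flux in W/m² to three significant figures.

940 W/m²

cos θ_z = sin φ sin δ + cos φ cos δ cos h = 0.238926 + 0.451417 = 0.690343.
Flux = S₀ · cos θ_z = 1361 × 0.690343 = 939.6 W/m².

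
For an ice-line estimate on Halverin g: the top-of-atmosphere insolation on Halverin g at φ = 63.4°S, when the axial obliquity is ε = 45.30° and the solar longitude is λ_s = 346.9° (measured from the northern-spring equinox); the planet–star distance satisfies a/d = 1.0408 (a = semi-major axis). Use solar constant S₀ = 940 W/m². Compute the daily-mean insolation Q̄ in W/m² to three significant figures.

Solar declination: sin δ = sin ε · sin λ_s = sin 45.30° × sin 346.9° = -0.16110, so δ = -9.271°.
cos H₀ = −tan(-63.4°) tan(-9.271°) = -0.3260, H₀ = 1.9028 rad.
Bracket: H₀ sin φ sin δ + cos φ cos δ sin H₀ = 1.9028×-0.89415×-0.16110 + 0.44776×0.98694×0.94538 = 0.274094 + 0.417775 = 0.691869.
Inverse-square distance factor (a/d)² = 1.0408² = 1.083265.
Q̄ = (S₀/π) × 1.083265 × [bracket] = (940/π) × 1.083265 × 0.691869 = 224.3 W/m².

Q̄ ≈ 224 W/m²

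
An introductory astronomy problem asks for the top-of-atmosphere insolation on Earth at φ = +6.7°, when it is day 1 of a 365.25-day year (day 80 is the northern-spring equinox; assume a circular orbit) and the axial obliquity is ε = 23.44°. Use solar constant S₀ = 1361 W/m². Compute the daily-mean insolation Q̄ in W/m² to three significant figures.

Q̄ ≈ 366 W/m²

Solar longitude: λ_s = 360° × (1 − 80)/365.25 = -77.864°, i.e. -77.864° + 360° = 282.136°.
sin δ = sin 23.44° × sin 282.136° = -0.38890, so δ = -22.886°.
cos H₀ = −tan(+6.7°) tan(-22.886°) = 0.0496, H₀ = 1.5212 rad.
Bracket: H₀ sin φ sin δ + cos φ cos δ sin H₀ = 1.5212×0.11667×-0.38890 + 0.99317×0.92128×0.99877 = -0.069021 + 0.913862 = 0.844841.
Q̄ = (S₀/π) × [bracket] = (1361/π) × 0.844841 = 366.0 W/m².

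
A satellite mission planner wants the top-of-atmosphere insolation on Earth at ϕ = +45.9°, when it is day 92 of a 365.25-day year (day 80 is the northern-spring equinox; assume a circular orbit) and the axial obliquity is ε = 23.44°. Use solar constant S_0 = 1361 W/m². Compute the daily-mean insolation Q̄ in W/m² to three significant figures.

Solar longitude: L_s = 360° × (92 − 80)/365.25 = 11.828°.
sin δ = sin 23.44° × sin 11.828° = 0.08153, so δ = +4.677°.
cos h₀ = −tan(+45.9°) tan(+4.677°) = -0.0844, h₀ = 1.6553 rad.
Bracket: h₀ sin ϕ sin δ + cos ϕ cos δ sin h₀ = 1.6553×0.71813×0.08153 + 0.69591×0.99667×0.99643 = 0.096916 + 0.691116 = 0.788032.
Q̄ = (S_0/π) × [bracket] = (1361/π) × 0.788032 = 341.4 W/m².

Q̄ ≈ 341 W/m²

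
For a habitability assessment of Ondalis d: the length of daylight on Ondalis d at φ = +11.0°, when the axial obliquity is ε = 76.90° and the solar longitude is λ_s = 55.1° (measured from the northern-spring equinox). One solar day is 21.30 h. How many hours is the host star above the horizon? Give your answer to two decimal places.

Solar declination: sin δ = sin ε · sin λ_s = sin 76.90° × sin 55.1° = 0.79881, so δ = +53.016°.
cos H₀ = −tan φ · tan δ = −tan(+11.0°) × tan(+53.016°) = -0.2581, so H₀ = 1.8319 rad = 104.96°.
Daylight = 2H₀/(2π) × 21.30 h = (1.8319/π) × 21.30 = 12.42 h.

12.42 h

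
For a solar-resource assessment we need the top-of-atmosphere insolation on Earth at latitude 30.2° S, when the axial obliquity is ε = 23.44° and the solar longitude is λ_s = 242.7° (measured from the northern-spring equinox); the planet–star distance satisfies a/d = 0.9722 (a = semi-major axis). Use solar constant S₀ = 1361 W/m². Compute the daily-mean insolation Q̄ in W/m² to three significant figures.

Solar declination: sin δ = sin ε · sin λ_s = sin 23.44° × sin 242.7° = -0.35348, so δ = -20.700°.
cos H₀ = −tan(-30.2°) tan(-20.700°) = -0.2199, H₀ = 1.7925 rad.
Bracket: H₀ sin φ sin δ + cos φ cos δ sin H₀ = 1.7925×-0.50302×-0.35348 + 0.86427×0.93544×0.97552 = 0.318720 + 0.788681 = 1.107401.
Inverse-square distance factor (a/d)² = 0.9722² = 0.945173.
Q̄ = (S₀/π) × 0.945173 × [bracket] = (1361/π) × 0.945173 × 1.107401 = 453.4 W/m².

Q̄ ≈ 453 W/m²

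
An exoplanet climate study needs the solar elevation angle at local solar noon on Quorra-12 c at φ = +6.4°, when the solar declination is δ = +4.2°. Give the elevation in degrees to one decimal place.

At local noon the hour angle is zero, so the zenith angle equals |φ − δ| = |+6.4° − (+4.200°)| = 2.200°.
Elevation = 90° − 2.200° = 87.8°.

87.8°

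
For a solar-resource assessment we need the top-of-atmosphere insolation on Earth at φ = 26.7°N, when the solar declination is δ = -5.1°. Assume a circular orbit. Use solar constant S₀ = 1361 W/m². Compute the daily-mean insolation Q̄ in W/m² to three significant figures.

cos H₀ = −tan(+26.7°) tan(-5.100°) = 0.0449, H₀ = 1.5259 rad.
Bracket: H₀ sin φ sin δ + cos φ cos δ sin H₀ = 1.5259×0.44932×-0.08889 + 0.89337×0.99604×0.99899 = -0.060945 + 0.888934 = 0.827989.
Q̄ = (S₀/π) × [bracket] = (1361/π) × 0.827989 = 358.7 W/m².

Q̄ ≈ 359 W/m²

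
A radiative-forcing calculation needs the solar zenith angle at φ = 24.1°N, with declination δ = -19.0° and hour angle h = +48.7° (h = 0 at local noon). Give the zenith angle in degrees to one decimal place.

θ_z = 64.1°

cos θ_z = sin φ sin δ + cos φ cos δ cos h = -0.132939 + 0.569649 = 0.436710.
θ_z = arccos(0.436710) = 64.1°.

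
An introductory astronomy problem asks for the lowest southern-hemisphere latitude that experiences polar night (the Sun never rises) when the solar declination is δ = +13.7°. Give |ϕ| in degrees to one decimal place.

Polar night requires cos h₀ = −tan ϕ tan δ ≥ 1, i.e. tan ϕ tan δ ≤ −1.
The boundary is |tan ϕ| · |tan δ| = 1, so |ϕ| = 90° − |δ| = 90° − 13.7° = 76.3° in the southern hemisphere.

|ϕ| = 76.3°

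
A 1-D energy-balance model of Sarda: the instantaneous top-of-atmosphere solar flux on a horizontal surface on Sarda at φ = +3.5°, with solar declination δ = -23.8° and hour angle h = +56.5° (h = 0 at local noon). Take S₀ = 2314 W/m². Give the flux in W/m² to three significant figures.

1.11e+03 W/m²

cos θ_z = sin φ sin δ + cos φ cos δ cos h = -0.024636 + 0.504058 = 0.479422.
Flux = S₀ · cos θ_z = 2314 × 0.479422 = 1109 W/m².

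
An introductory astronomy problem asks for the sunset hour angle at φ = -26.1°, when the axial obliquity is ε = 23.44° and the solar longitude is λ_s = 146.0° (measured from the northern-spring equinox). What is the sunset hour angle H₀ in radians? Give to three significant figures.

Solar declination: sin δ = sin ε · sin λ_s = sin 23.44° × sin 146.0° = 0.22244, so δ = +12.852°.
cos H₀ = −tan φ · tan δ = −tan(-26.1°) × tan(+12.852°) = 0.1118, so H₀ = 1.4588 rad = 83.58°.

H₀ = 1.46 rad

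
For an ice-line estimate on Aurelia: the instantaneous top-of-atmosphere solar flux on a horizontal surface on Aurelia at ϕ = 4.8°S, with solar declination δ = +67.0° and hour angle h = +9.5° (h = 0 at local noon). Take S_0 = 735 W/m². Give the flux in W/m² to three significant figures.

226 W/m²

cos θ_z = sin ϕ sin δ + cos ϕ cos δ cos h = -0.077026 + 0.384021 = 0.306995.
Flux = S_0 · cos θ_z = 735 × 0.306995 = 225.6 W/m².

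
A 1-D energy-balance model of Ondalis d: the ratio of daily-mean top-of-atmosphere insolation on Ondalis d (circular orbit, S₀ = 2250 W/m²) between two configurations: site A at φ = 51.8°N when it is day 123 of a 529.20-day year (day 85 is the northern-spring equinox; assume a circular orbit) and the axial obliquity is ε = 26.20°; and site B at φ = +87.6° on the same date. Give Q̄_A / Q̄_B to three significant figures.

Q̄_A / Q̄_B ≈ 1.43

— Configuration A (φ=+51.8°):
Solar longitude: λ_s = 360° × (123 − 85)/529.20 = 25.850°.
sin δ = sin 26.20° × sin 25.850° = 0.19251, so δ = +11.099°.
cos H₀ = −tan(+51.8°) tan(+11.099°) = -0.2493, H₀ = 1.8227 rad.
Bracket: H₀ sin φ sin δ + cos φ cos δ sin H₀ = 1.8227×0.78586×0.19251 + 0.61841×0.98130×0.96843 = 0.275749 + 0.587688 = 0.863437.
Q̄ = (S₀/π) × [bracket] = (2250/π) × 0.863437 = 618.39 W/m².
— Configuration B (φ=+87.6°):
cos H₀ = −tan(+87.6°) tan(+11.099°) = -4.6806 ≤ −1 ⇒ polar day, H₀ = π.
Bracket: H₀ sin φ sin δ + cos φ cos δ sin H₀ = 3.1416×0.99912×0.19251 + 0.04188×0.98130×0.00000 = 0.604257 + 0.000000 = 0.604257.
Q̄ = (S₀/π) × [bracket] = (2250/π) × 0.604257 = 432.77 W/m².
Ratio Q̄_A / Q̄_B = 618.39 / 432.77 = 1.429.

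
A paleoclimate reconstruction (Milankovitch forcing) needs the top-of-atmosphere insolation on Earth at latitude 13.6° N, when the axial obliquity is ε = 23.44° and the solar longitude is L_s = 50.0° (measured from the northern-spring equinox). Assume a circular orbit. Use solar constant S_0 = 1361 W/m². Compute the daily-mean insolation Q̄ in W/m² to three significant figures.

Q̄ ≈ 451 W/m²

Solar declination: sin δ = sin ε · sin L_s = sin 23.44° × sin 50.0° = 0.30472, so δ = +17.742°.
cos h₀ = −tan(+13.6°) tan(+17.742°) = -0.0774, h₀ = 1.6483 rad.
Bracket: h₀ sin ϕ sin δ + cos ϕ cos δ sin h₀ = 1.6483×0.23514×0.30472 + 0.97196×0.95244×0.99700 = 0.118104 + 0.922956 = 1.041060.
Q̄ = (S_0/π) × [bracket] = (1361/π) × 1.041060 = 451.0 W/m².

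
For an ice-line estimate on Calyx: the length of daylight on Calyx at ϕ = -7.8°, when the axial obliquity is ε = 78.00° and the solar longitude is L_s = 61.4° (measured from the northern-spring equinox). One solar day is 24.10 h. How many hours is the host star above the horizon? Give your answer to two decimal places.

10.27 h

Solar declination: sin δ = sin ε · sin L_s = sin 78.00° × sin 61.4° = 0.85880, so δ = +59.182°.
cos h₀ = −tan ϕ · tan δ = −tan(-7.8°) × tan(+59.182°) = 0.2296, so h₀ = 1.3391 rad = 76.73°.
Daylight = 2h₀/(2π) × 24.10 h = (1.3391/π) × 24.10 = 10.27 h.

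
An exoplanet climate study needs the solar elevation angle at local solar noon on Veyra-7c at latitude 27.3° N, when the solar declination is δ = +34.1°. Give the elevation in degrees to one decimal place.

83.2°

At local noon the hour angle is zero, so the zenith angle equals |φ − δ| = |+27.3° − (+34.100°)| = 6.800°.
Elevation = 90° − 6.800° = 83.2°.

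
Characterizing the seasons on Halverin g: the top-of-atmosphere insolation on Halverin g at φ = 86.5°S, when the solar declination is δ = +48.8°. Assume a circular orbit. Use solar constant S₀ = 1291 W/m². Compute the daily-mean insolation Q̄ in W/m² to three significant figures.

Q̄ ≈ 0.00 W/m²

cos H₀ = −tan(-86.5°) tan(+48.800°) = 18.6763 ≥ 1 ⇒ polar night, H₀ = 0 and Q̄ = 0.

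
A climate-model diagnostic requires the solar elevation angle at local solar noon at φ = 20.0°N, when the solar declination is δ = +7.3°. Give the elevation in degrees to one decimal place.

At local noon the hour angle is zero, so the zenith angle equals |φ − δ| = |+20.0° − (+7.300°)| = 12.700°.
Elevation = 90° − 12.700° = 77.3°.

77.3°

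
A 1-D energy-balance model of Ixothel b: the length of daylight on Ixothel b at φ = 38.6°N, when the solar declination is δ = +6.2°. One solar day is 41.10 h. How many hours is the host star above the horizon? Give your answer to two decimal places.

21.69 h

cos H₀ = −tan φ · tan δ = −tan(+38.6°) × tan(+6.200°) = -0.0867, so H₀ = 1.6576 rad = 94.98°.
Daylight = 2H₀/(2π) × 41.10 h = (1.6576/π) × 41.10 = 21.69 h.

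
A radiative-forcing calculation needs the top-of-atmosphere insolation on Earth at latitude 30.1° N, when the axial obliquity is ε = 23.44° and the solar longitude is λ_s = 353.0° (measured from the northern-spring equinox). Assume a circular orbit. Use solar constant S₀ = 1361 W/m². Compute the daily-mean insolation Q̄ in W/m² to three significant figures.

Solar declination: sin δ = sin ε · sin λ_s = sin 23.44° × sin 353.0° = -0.04848, so δ = -2.779°.
cos H₀ = −tan(+30.1°) tan(-2.779°) = 0.0281, H₀ = 1.5427 rad.
Bracket: H₀ sin φ sin δ + cos φ cos δ sin H₀ = 1.5427×0.50151×-0.04848 + 0.86515×0.99882×0.99960 = -0.037508 + 0.863783 = 0.826275.
Q̄ = (S₀/π) × [bracket] = (1361/π) × 0.826275 = 358.0 W/m².

Q̄ ≈ 358 W/m²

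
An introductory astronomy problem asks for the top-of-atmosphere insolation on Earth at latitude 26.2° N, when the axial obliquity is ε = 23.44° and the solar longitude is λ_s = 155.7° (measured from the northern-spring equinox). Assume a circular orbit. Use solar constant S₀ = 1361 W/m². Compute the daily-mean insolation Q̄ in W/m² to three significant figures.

Q̄ ≈ 434 W/m²

Solar declination: sin δ = sin ε · sin λ_s = sin 23.44° × sin 155.7° = 0.16370, so δ = +9.421°.
cos H₀ = −tan(+26.2°) tan(+9.421°) = -0.0816, H₀ = 1.6525 rad.
Bracket: H₀ sin φ sin δ + cos φ cos δ sin H₀ = 1.6525×0.44151×0.16370 + 0.89726×0.98651×0.99666 = 0.119435 + 0.882200 = 1.001635.
Q̄ = (S₀/π) × [bracket] = (1361/π) × 1.001635 = 433.9 W/m².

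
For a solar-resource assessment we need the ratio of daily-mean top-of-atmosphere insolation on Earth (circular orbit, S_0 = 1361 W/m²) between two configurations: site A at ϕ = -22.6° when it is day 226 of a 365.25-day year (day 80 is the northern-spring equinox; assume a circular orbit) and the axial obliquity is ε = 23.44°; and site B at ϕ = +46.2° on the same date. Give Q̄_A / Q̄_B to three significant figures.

Q̄_A / Q̄_B ≈ 0.792

— Configuration A (ϕ=-22.6°):
Solar longitude: L_s = 360° × (226 − 80)/365.25 = 143.901°.
sin δ = sin 23.44° × sin 143.901° = 0.23437, so δ = +13.554°.
cos h₀ = −tan(-22.6°) tan(+13.554°) = 0.1004, h₀ = 1.4703 rad.
Bracket: h₀ sin ϕ sin δ + cos ϕ cos δ sin h₀ = 1.4703×-0.38430×0.23437 + 0.92321×0.97215×0.99495 = -0.132428 + 0.892966 = 0.760538.
Q̄ = (S_0/π) × [bracket] = (1361/π) × 0.760538 = 329.48 W/m².
— Configuration B (ϕ=+46.2°):
cos h₀ = −tan(+46.2°) tan(+13.554°) = -0.2514, h₀ = 1.8249 rad.
Bracket: h₀ sin ϕ sin δ + cos ϕ cos δ sin h₀ = 1.8249×0.72176×0.23437 + 0.69214×0.97215×0.96788 = 0.308698 + 0.651252 = 0.959950.
Q̄ = (S_0/π) × [bracket] = (1361/π) × 0.959950 = 415.87 W/m².
Ratio Q̄_A / Q̄_B = 329.48 / 415.87 = 0.7923.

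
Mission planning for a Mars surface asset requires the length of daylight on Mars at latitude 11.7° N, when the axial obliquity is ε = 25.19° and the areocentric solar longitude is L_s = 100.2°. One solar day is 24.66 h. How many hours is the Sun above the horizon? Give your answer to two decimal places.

13.08 h

sin δ = sin 25.19° × sin 100.2° = 0.41889, so δ = +24.765°.
cos h₀ = −tan ϕ · tan δ = −tan(+11.7°) × tan(+24.765°) = -0.0955, so h₀ = 1.6665 rad = 95.48°.
Daylight = 2h₀/(2π) × 24.66 h = (1.6665/π) × 24.66 = 13.08 h.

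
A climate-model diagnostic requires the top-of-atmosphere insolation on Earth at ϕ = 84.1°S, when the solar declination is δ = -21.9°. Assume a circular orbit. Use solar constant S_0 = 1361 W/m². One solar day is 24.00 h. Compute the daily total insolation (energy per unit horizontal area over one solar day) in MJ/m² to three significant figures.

43.6 MJ/m²

cos h₀ = −tan(-84.1°) tan(-21.900°) = -3.8900 ≤ −1 ⇒ polar day, h₀ = π.
Bracket: h₀ sin ϕ sin δ + cos ϕ cos δ sin h₀ = 3.1416×-0.99470×-0.37299 + 0.10279×0.92784×0.00000 = 1.165575 + 0.000000 = 1.165575.
Q̄ = (S_0/π) × [bracket] = (1361/π) × 1.165575 = 504.95 W/m².
Daily total = Q̄ × 24.00 h × 3600 s/h = 504.95 × 24.00 × 3600 / 10⁶ = 43.63 MJ/m².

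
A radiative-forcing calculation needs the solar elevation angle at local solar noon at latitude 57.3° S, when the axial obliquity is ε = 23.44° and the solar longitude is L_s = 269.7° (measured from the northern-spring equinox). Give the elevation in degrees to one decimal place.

Solar declination: sin δ = sin ε · sin L_s = sin 23.44° × sin 269.7° = -0.39778, so δ = -23.440°.
At local noon the hour angle is zero, so the zenith angle equals |ϕ − δ| = |-57.3° − (-23.440°)| = 33.860°.
Elevation = 90° − 33.860° = 56.1°.

56.1°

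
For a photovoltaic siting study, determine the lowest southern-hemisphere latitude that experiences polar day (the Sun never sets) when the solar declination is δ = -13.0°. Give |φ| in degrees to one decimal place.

Polar day requires cos H₀ = −tan φ tan δ ≤ −1, i.e. tan φ tan δ ≥ 1.
The boundary is |tan φ| · |tan δ| = 1, so |φ| = 90° − |δ| = 90° − 13.0° = 77.0° in the southern hemisphere.

|φ| = 77.0°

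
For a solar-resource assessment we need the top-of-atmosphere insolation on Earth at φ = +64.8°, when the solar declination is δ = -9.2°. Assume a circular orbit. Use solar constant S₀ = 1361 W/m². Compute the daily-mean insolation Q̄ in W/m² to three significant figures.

cos H₀ = −tan(+64.8°) tan(-9.200°) = 0.3442, H₀ = 1.2194 rad.
Bracket: H₀ sin φ sin δ + cos φ cos δ sin H₀ = 1.2194×0.90483×-0.15988 + 0.42578×0.98714×0.93890 = -0.176404 + 0.394624 = 0.218220.
Q̄ = (S₀/π) × [bracket] = (1361/π) × 0.218220 = 94.54 W/m².

Q̄ ≈ 94.5 W/m²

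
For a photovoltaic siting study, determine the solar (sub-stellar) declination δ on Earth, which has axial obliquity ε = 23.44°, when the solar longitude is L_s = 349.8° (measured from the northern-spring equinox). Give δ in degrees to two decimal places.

δ = -4.04°

sin δ = sin ε · sin L_s = sin 23.44° × sin 349.8° = -0.070442.
δ = arcsin(-0.070442) = -4.04°.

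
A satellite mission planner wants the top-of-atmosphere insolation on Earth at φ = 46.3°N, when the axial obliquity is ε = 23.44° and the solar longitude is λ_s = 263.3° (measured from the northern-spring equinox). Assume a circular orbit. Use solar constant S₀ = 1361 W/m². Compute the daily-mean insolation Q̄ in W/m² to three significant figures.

Q̄ ≈ 109 W/m²

Solar declination: sin δ = sin ε · sin λ_s = sin 23.44° × sin 263.3° = -0.39507, so δ = -23.270°.
cos H₀ = −tan(+46.3°) tan(-23.270°) = 0.4500, H₀ = 1.1040 rad.
Bracket: H₀ sin φ sin δ + cos φ cos δ sin H₀ = 1.1040×0.72297×-0.39507 + 0.69088×0.91865×0.89301 = -0.315329 + 0.566773 = 0.251444.
Q̄ = (S₀/π) × [bracket] = (1361/π) × 0.251444 = 108.9 W/m².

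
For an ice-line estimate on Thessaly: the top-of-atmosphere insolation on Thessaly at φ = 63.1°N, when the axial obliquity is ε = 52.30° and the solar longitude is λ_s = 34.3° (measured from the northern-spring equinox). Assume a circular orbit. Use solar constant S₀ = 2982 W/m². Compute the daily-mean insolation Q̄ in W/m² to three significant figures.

Q̄ ≈ 1.19e+03 W/m²

Solar declination: sin δ = sin ε · sin λ_s = sin 52.30° × sin 34.3° = 0.44588, so δ = +26.479°.
cos H₀ = −tan(+63.1°) tan(+26.479°) = -0.9819, H₀ = 2.9509 rad.
Bracket: H₀ sin φ sin δ + cos φ cos δ sin H₀ = 2.9509×0.89180×0.44588 + 0.45243×0.89510×0.18955 = 1.173383 + 0.076762 = 1.250145.
Q̄ = (S₀/π) × [bracket] = (2982/π) × 1.250145 = 1187 W/m².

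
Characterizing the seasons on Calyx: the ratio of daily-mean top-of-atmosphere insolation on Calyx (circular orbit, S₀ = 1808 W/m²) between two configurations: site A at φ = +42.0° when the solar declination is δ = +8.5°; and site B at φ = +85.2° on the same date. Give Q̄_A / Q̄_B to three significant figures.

— Configuration A (φ=+42.0°):
cos H₀ = −tan(+42.0°) tan(+8.500°) = -0.1346, H₀ = 1.7058 rad.
Bracket: H₀ sin φ sin δ + cos φ cos δ sin H₀ = 1.7058×0.66913×0.14781 + 0.74314×0.98902×0.99090 = 0.168711 + 0.728292 = 0.897003.
Q̄ = (S₀/π) × [bracket] = (1808/π) × 0.897003 = 516.23 W/m².
— Configuration B (φ=+85.2°):
cos H₀ = −tan(+85.2°) tan(+8.500°) = -1.7798 ≤ −1 ⇒ polar day, H₀ = π.
Bracket: H₀ sin φ sin δ + cos φ cos δ sin H₀ = 3.1416×0.99649×0.14781 + 0.08368×0.98902×0.00000 = 0.462730 + 0.000000 = 0.462730.
Q̄ = (S₀/π) × [bracket] = (1808/π) × 0.462730 = 266.30 W/m².
Ratio Q̄_A / Q̄_B = 516.23 / 266.30 = 1.939.

Q̄_A / Q̄_B ≈ 1.94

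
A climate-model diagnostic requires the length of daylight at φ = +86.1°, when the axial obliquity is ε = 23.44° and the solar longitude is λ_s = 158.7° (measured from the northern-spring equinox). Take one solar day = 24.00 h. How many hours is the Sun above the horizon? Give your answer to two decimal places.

Solar declination: sin δ = sin ε · sin λ_s = sin 23.44° × sin 158.7° = 0.14450, so δ = +8.308°.
Sunrise equation: cos H₀ = −tan φ · tan δ = -2.1420 ≤ −1, so the Sun never sets (polar day) and H₀ = π.
Daylight = 2H₀/(2π) × 24.00 h = (3.1416/π) × 24.00 = 24.00 h.

24.00 h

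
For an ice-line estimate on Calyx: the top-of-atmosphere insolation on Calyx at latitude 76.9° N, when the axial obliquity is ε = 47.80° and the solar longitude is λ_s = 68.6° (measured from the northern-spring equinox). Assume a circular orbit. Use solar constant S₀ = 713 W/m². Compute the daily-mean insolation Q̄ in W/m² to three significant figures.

Q̄ ≈ 479 W/m²

Solar declination: sin δ = sin ε · sin λ_s = sin 47.80° × sin 68.6° = 0.68973, so δ = +43.609°.
cos H₀ = −tan(+76.9°) tan(+43.609°) = -4.0935 ≤ −1 ⇒ polar day, H₀ = π.
Bracket: H₀ sin φ sin δ + cos φ cos δ sin H₀ = 3.1416×0.97398×0.68973 + 0.22665×0.72407×0.00000 = 2.110474 + 0.000000 = 2.110474.
Q̄ = (S₀/π) × [bracket] = (713/π) × 2.110474 = 479.0 W/m².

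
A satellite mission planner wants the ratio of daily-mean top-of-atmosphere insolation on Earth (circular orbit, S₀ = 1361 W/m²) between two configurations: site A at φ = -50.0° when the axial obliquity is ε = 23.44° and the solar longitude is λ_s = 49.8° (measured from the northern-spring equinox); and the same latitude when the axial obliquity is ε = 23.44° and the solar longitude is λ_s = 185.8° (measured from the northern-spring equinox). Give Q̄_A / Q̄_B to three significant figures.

Q̄_A / Q̄_B ≈ 0.422

— Configuration A (φ=-50.0°):
Solar declination: sin δ = sin ε · sin λ_s = sin 23.44° × sin 49.8° = 0.30383, so δ = +17.688°.
cos H₀ = −tan(-50.0°) tan(+17.688°) = 0.3801, H₀ = 1.1809 rad.
Bracket: H₀ sin φ sin δ + cos φ cos δ sin H₀ = 1.1809×-0.76604×0.30383 + 0.64279×0.95273×0.92496 = -0.274850 + 0.566450 = 0.291600.
Q̄ = (S₀/π) × [bracket] = (1361/π) × 0.291600 = 126.33 W/m².
— Configuration B (φ=-50.0°):
Solar declination: sin δ = sin ε · sin λ_s = sin 23.44° × sin 185.8° = -0.04020, so δ = -2.304°.
cos H₀ = −tan(-50.0°) tan(-2.304°) = -0.0479, H₀ = 1.6188 rad.
Bracket: H₀ sin φ sin δ + cos φ cos δ sin H₀ = 1.6188×-0.76604×-0.04020 + 0.64279×0.99919×0.99885 = 0.049851 + 0.641531 = 0.691382.
Q̄ = (S₀/π) × [bracket] = (1361/π) × 0.691382 = 299.52 W/m².
Ratio Q̄_A / Q̄_B = 126.33 / 299.52 = 0.4218.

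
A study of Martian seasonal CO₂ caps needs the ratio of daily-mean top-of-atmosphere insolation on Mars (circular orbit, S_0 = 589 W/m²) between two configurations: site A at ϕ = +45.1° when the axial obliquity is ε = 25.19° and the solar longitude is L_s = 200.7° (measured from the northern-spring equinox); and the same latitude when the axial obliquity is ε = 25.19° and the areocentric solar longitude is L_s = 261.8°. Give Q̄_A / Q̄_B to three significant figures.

— Configuration A (ϕ=+45.1°):
Solar declination: sin δ = sin ε · sin L_s = sin 25.19° × sin 200.7° = -0.15045, so δ = -8.653°.
cos h₀ = −tan(+45.1°) tan(-8.653°) = 0.1527, h₀ = 1.4175 rad.
Bracket: h₀ sin ϕ sin δ + cos ϕ cos δ sin h₀ = 1.4175×0.70834×-0.15045 + 0.70587×0.98862×0.98827 = -0.151063 + 0.689652 = 0.538589.
Q̄ = (S_0/π) × [bracket] = (589/π) × 0.538589 = 100.98 W/m².
— Configuration B (ϕ=+45.1°):
sin δ = sin 25.19° × sin 261.8° = -0.42127, so δ = -24.915°.
cos h₀ = −tan(+45.1°) tan(-24.915°) = 0.4661, h₀ = 1.0859 rad.
Bracket: h₀ sin ϕ sin δ + cos ϕ cos δ sin h₀ = 1.0859×0.70834×-0.42127 + 0.70587×0.90694×0.88472 = -0.324035 + 0.566382 = 0.242347.
Q̄ = (S_0/π) × [bracket] = (589/π) × 0.242347 = 45.436 W/m².
Ratio Q̄_A / Q̄_B = 100.98 / 45.436 = 2.222.

Q̄_A / Q̄_B ≈ 2.22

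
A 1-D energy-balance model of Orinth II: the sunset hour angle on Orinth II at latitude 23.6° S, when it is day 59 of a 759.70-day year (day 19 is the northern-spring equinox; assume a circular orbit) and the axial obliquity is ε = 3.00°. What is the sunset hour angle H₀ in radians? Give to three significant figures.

Solar longitude: λ_s = 360° × (59 − 19)/759.70 = 18.955°.
sin δ = sin 3.00° × sin 18.955° = 0.01700, so δ = +0.974°.
cos H₀ = −tan φ · tan δ = −tan(-23.6°) × tan(+0.974°) = 0.0074, so H₀ = 1.5634 rad = 89.57°.

H₀ = 1.56 rad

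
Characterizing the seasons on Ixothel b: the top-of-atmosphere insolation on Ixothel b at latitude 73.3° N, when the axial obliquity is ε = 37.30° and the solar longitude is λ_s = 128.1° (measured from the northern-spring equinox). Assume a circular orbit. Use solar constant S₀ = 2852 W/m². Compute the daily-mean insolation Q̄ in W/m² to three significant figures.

Q̄ ≈ 1.30e+03 W/m²

Solar declination: sin δ = sin ε · sin λ_s = sin 37.30° × sin 128.1° = 0.47687, so δ = +28.481°.
cos H₀ = −tan(+73.3°) tan(+28.481°) = -1.8084 ≤ −1 ⇒ polar day, H₀ = π.
Bracket: H₀ sin φ sin δ + cos φ cos δ sin H₀ = 3.1416×0.95782×0.47687 + 0.28736×0.87897×0.00000 = 1.434943 + 0.000000 = 1.434943.
Q̄ = (S₀/π) × [bracket] = (2852/π) × 1.434943 = 1303 W/m².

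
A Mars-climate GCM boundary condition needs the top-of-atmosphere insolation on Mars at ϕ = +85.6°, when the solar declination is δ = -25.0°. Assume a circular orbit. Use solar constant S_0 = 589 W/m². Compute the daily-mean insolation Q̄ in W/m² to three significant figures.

Q̄ ≈ 0.00 W/m²

cos h₀ = −tan(+85.6°) tan(-25.000°) = 6.0602 ≥ 1 ⇒ polar night, h₀ = 0 and Q̄ = 0.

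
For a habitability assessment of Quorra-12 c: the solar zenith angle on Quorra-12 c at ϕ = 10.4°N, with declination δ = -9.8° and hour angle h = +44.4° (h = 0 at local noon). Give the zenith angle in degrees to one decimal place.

θ_z = 48.6°

cos θ_z = sin ϕ sin δ + cos ϕ cos δ cos h = -0.030726 + 0.692481 = 0.661755.
θ_z = arccos(0.661755) = 48.6°.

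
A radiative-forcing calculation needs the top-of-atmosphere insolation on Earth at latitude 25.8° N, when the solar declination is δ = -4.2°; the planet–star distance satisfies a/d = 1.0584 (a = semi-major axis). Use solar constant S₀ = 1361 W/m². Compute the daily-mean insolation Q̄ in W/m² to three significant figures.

Q̄ ≈ 412 W/m²

cos H₀ = −tan(+25.8°) tan(-4.200°) = 0.0355, H₀ = 1.5353 rad.
Bracket: H₀ sin φ sin δ + cos φ cos δ sin H₀ = 1.5353×0.43523×-0.07324 + 0.90032×0.99731×0.99937 = -0.048940 + 0.897332 = 0.848392.
Inverse-square distance factor (a/d)² = 1.0584² = 1.120211.
Q̄ = (S₀/π) × 1.120211 × [bracket] = (1361/π) × 1.120211 × 0.848392 = 411.7 W/m².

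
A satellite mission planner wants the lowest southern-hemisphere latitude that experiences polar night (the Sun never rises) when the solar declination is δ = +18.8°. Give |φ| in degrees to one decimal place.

Polar night requires cos H₀ = −tan φ tan δ ≥ 1, i.e. tan φ tan δ ≤ −1.
The boundary is |tan φ| · |tan δ| = 1, so |φ| = 90° − |δ| = 90° − 18.8° = 71.2° in the southern hemisphere.

|φ| = 71.2°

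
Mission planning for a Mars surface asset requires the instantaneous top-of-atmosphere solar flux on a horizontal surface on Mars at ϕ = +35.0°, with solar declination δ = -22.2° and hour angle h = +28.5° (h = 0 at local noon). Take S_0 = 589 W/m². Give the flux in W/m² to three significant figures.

cos θ_z = sin ϕ sin δ + cos ϕ cos δ cos h = -0.216721 + 0.666520 = 0.449799.
Flux = S_0 · cos θ_z = 589 × 0.449799 = 264.9 W/m².

265 W/m²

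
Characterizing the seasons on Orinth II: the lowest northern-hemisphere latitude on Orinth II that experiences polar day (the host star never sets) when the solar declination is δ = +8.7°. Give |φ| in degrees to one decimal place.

|φ| = 81.3°

Polar day requires cos H₀ = −tan φ tan δ ≤ −1, i.e. tan φ tan δ ≥ 1.
The boundary is |tan φ| · |tan δ| = 1, so |φ| = 90° − |δ| = 90° − 8.7° = 81.3° in the northern hemisphere.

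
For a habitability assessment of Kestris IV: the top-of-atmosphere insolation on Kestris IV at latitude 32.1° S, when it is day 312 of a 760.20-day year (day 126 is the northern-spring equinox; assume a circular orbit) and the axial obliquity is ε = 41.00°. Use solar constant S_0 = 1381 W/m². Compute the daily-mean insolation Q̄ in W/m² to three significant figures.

Solar longitude: L_s = 360° × (312 − 126)/760.20 = 88.082°.
sin δ = sin 41.00° × sin 88.082° = 0.65569, so δ = +40.972°.
cos h₀ = −tan(-32.1°) tan(+40.972°) = 0.5448, h₀ = 0.9947 rad.
Bracket: h₀ sin ϕ sin δ + cos ϕ cos δ sin h₀ = 0.9947×-0.53140×0.65569 + 0.84712×0.75503×0.83859 = -0.346587 + 0.536363 = 0.189776.
Q̄ = (S_0/π) × [bracket] = (1381/π) × 0.189776 = 83.42 W/m².

Q̄ ≈ 83.4 W/m²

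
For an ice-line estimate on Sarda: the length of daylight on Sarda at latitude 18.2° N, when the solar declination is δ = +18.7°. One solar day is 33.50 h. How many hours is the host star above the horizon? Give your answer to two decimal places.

17.94 h

cos H₀ = −tan φ · tan δ = −tan(+18.2°) × tan(+18.700°) = -0.1113, so H₀ = 1.6823 rad = 96.39°.
Daylight = 2H₀/(2π) × 33.50 h = (1.6823/π) × 33.50 = 17.94 h.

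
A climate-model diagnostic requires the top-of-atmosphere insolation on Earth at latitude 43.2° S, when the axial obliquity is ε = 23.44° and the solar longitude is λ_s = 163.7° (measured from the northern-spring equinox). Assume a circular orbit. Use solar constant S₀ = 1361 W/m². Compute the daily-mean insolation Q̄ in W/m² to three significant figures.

Solar declination: sin δ = sin ε · sin λ_s = sin 23.44° × sin 163.7° = 0.11165, so δ = +6.410°.
cos H₀ = −tan(-43.2°) tan(+6.410°) = 0.1055, H₀ = 1.4651 rad.
Bracket: H₀ sin φ sin δ + cos φ cos δ sin H₀ = 1.4651×-0.68455×0.11165 + 0.72897×0.99375×0.99442 = -0.111978 + 0.720372 = 0.608394.
Q̄ = (S₀/π) × [bracket] = (1361/π) × 0.608394 = 263.6 W/m².

Q̄ ≈ 264 W/m²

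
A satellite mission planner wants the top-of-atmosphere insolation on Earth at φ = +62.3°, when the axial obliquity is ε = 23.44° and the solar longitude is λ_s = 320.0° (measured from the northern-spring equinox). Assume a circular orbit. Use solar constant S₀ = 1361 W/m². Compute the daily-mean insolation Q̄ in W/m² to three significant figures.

Solar declination: sin δ = sin ε · sin λ_s = sin 23.44° × sin 320.0° = -0.25569, so δ = -14.815°.
cos H₀ = −tan(+62.3°) tan(-14.815°) = 0.5038, H₀ = 1.0428 rad.
Bracket: H₀ sin φ sin δ + cos φ cos δ sin H₀ = 1.0428×0.88539×-0.25569 + 0.46484×0.96676×0.86384 = -0.236075 + 0.388200 = 0.152125.
Q̄ = (S₀/π) × [bracket] = (1361/π) × 0.152125 = 65.90 W/m².

Q̄ ≈ 65.9 W/m²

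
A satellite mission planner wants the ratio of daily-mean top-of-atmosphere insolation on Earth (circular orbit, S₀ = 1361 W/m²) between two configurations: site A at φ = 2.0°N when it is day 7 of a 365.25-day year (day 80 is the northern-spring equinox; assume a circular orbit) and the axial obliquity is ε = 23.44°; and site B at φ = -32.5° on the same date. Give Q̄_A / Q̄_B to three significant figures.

— Configuration A (φ=+2.0°):
Solar longitude: λ_s = 360° × (7 − 80)/365.25 = -71.951°, i.e. -71.951° + 360° = 288.049°.
sin δ = sin 23.44° × sin 288.049° = -0.37821, so δ = -22.223°.
cos H₀ = −tan(+2.0°) tan(-22.223°) = 0.0143, H₀ = 1.5565 rad.
Bracket: H₀ sin φ sin δ + cos φ cos δ sin H₀ = 1.5565×0.03490×-0.37821 + 0.99939×0.92572×0.99990 = -0.020545 + 0.925063 = 0.904518.
Q̄ = (S₀/π) × [bracket] = (1361/π) × 0.904518 = 391.86 W/m².
— Configuration B (φ=-32.5°):
cos H₀ = −tan(-32.5°) tan(-22.223°) = -0.2603, H₀ = 1.8341 rad.
Bracket: H₀ sin φ sin δ + cos φ cos δ sin H₀ = 1.8341×-0.53730×-0.37821 + 0.84339×0.92572×0.96553 = 0.372712 + 0.753831 = 1.126543.
Q̄ = (S₀/π) × [bracket] = (1361/π) × 1.126543 = 488.04 W/m².
Ratio Q̄_A / Q̄_B = 391.86 / 488.04 = 0.8029.

Q̄_A / Q̄_B ≈ 0.803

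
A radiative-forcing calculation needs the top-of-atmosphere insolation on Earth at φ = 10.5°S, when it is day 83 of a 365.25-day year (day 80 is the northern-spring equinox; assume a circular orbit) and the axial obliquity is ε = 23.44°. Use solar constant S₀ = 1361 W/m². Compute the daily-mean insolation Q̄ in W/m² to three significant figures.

Q̄ ≈ 423 W/m²

Solar longitude: λ_s = 360° × (83 − 80)/365.25 = 2.957°.
sin δ = sin 23.44° × sin 2.957° = 0.02052, so δ = +1.176°.
cos H₀ = −tan(-10.5°) tan(+1.176°) = 0.0038, H₀ = 1.5670 rad.
Bracket: H₀ sin φ sin δ + cos φ cos δ sin H₀ = 1.5670×-0.18224×0.02052 + 0.98325×0.99979×0.99999 = -0.005860 + 0.983034 = 0.977174.
Q̄ = (S₀/π) × [bracket] = (1361/π) × 0.977174 = 423.3 W/m².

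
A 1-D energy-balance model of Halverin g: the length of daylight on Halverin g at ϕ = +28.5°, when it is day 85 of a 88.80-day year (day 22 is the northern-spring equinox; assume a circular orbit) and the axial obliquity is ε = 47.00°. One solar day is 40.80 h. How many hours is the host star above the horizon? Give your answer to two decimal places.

Solar longitude: L_s = 360° × (85 − 22)/88.80 = 255.405°.
sin δ = sin 47.00° × sin 255.405° = -0.70776, so δ = -45.053°.
cos h₀ = −tan ϕ · tan δ = −tan(+28.5°) × tan(-45.053°) = 0.5440, so h₀ = 0.9957 rad = 57.05°.
Daylight = 2h₀/(2π) × 40.80 h = (0.9957/π) × 40.80 = 12.93 h.

12.93 h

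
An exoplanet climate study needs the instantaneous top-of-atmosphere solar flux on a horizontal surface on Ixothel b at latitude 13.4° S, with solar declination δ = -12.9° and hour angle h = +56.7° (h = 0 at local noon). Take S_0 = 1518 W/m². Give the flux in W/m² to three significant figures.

869 W/m²

cos θ_z = sin ϕ sin δ + cos ϕ cos δ cos h = 0.051738 + 0.520597 = 0.572335.
Flux = S_0 · cos θ_z = 1518 × 0.572335 = 868.8 W/m².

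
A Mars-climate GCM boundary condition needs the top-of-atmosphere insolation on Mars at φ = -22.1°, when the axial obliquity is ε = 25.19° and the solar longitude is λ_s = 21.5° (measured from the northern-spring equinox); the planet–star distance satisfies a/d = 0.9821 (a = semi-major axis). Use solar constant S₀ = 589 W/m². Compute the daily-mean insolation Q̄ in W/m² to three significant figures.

Solar declination: sin δ = sin ε · sin λ_s = sin 25.19° × sin 21.5° = 0.15599, so δ = +8.974°.
cos H₀ = −tan(-22.1°) tan(+8.974°) = 0.0641, H₀ = 1.5066 rad.
Bracket: H₀ sin φ sin δ + cos φ cos δ sin H₀ = 1.5066×-0.37622×0.15599 + 0.92653×0.98776×0.99794 = -0.088417 + 0.913304 = 0.824887.
Inverse-square distance factor (a/d)² = 0.9821² = 0.964520.
Q̄ = (S₀/π) × 0.964520 × [bracket] = (589/π) × 0.964520 × 0.824887 = 149.2 W/m².

Q̄ ≈ 149 W/m²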